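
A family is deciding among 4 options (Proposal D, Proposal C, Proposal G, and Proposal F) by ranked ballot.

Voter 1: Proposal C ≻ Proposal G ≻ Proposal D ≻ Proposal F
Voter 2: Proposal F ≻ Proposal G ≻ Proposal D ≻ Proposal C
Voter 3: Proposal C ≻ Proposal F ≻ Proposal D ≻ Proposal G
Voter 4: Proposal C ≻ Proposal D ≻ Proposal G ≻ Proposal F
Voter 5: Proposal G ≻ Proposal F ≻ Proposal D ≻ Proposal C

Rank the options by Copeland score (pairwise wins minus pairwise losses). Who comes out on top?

Pairwise results:
  Proposal D vs Proposal C: Proposal C wins 3–2.
  Proposal D vs Proposal G: Proposal G wins 3–2.
  Proposal D vs Proposal F: Proposal F wins 3–2.
  Proposal C vs Proposal G: Proposal C wins 3–2.
  Proposal C vs Proposal F: Proposal C wins 3–2.
  Proposal G vs Proposal F: Proposal G wins 3–2.
Copeland scores (wins − losses):
  Proposal D: 0 − 3 = -3
  Proposal C: 3 − 0 = 3
  Proposal G: 2 − 1 = 1
  Proposal F: 1 − 2 = -1
Proposal C has the best Copeland score.

Proposal C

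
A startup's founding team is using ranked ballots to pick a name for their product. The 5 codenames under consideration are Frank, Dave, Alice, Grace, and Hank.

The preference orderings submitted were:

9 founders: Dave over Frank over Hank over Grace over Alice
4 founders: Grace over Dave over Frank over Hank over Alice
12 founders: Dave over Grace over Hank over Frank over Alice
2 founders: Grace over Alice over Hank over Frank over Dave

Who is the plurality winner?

Dave

First-place vote totals:
  Frank: 0
  Dave: 21
  Alice: 0
  Grace: 6
  Hank: 0
Dave has the most first-place votes.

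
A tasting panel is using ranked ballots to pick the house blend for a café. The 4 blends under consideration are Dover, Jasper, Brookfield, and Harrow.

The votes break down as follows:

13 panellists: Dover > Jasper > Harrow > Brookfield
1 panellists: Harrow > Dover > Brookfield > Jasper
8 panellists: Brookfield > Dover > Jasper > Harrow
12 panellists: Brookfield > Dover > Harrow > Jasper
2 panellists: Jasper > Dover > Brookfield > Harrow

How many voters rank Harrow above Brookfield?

14

Ballots ranking Harrow above Brookfield: 13+1 = 14.
Ballots ranking Brookfield above Harrow: 8+12+2 = 22.
So 14 of 36 voters prefer Harrow to Brookfield.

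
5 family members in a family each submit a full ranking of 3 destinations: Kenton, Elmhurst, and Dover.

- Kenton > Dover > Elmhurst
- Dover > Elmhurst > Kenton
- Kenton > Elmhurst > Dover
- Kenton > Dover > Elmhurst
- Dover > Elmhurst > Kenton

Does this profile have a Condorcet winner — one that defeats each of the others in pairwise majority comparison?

Yes

Head-to-head results (5 voters total):
Kenton vs Elmhurst: Kenton wins 3–2.
Kenton vs Dover: Kenton wins 3–2.
Elmhurst vs Dover: Dover wins 4–1.
Kenton beats each rival — Elmhurst (3–2), Dover (3–2) — so Kenton is the Condorcet winner.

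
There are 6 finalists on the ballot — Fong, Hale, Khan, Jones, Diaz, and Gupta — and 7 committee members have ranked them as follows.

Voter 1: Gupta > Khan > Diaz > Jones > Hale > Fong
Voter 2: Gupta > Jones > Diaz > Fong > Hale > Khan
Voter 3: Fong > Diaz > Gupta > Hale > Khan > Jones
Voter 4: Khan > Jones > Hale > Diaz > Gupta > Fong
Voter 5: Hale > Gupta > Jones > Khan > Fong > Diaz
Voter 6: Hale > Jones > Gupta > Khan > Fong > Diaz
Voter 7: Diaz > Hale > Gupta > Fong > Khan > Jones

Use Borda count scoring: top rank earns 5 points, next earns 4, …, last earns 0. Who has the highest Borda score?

Gupta

Borda scores:
  Fong: 0 + 2 + 5 + 0 + 1 + 1 + 2 = 11
  Hale: 1 + 1 + 2 + 3 + 5 + 5 + 4 = 21
  Khan: 4 + 0 + 1 + 5 + 2 + 2 + 1 = 15
  Jones: 2 + 4 + 0 + 4 + 3 + 4 + 0 = 17
  Diaz: 3 + 3 + 4 + 2 + 0 + 0 + 5 = 17
  Gupta: 5 + 5 + 3 + 1 + 4 + 3 + 3 = 24
Gupta has the highest total.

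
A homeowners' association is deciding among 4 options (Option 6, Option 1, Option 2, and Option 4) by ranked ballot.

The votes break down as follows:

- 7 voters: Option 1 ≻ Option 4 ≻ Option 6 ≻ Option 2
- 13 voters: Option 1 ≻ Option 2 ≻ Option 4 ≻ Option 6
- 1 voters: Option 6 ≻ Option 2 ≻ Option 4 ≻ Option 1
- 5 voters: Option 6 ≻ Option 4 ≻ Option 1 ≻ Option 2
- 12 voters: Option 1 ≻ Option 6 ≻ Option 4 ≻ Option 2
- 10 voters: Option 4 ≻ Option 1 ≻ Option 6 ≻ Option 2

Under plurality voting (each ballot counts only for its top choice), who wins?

Option 1

First-place vote totals:
  Option 6: 6
  Option 1: 32
  Option 2: 0
  Option 4: 10
Option 1 has the most first-place votes.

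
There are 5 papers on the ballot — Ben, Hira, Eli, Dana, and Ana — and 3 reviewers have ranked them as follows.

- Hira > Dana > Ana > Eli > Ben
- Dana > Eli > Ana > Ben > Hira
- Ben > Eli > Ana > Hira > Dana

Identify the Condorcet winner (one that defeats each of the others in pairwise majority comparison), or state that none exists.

There is no Condorcet winner

Head-to-head results (3 voters total):
Ben vs Hira: Ben wins 2–1.
Ben vs Eli: Eli wins 2–1.
Ben vs Dana: Dana wins 2–1.
Ben vs Ana: Ana wins 2–1.
Hira vs Eli: Eli wins 2–1.
Hira vs Dana: Hira wins 2–1.
Hira vs Ana: Ana wins 2–1.
Eli vs Dana: Dana wins 2–1.
Eli vs Ana: Eli wins 2–1.
Dana vs Ana: Dana wins 2–1.
No candidate beats all others: Ben beats Hira beats Dana beats Ben, a majority cycle.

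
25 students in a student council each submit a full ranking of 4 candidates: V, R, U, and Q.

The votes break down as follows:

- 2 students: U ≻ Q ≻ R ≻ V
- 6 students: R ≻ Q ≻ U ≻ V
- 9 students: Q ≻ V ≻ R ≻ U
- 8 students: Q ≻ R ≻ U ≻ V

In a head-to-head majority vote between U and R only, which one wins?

R

Ballots ranking U above R: 2.
Ballots ranking R above U: 6+9+8 = 23.
R wins the head-to-head, 23–2.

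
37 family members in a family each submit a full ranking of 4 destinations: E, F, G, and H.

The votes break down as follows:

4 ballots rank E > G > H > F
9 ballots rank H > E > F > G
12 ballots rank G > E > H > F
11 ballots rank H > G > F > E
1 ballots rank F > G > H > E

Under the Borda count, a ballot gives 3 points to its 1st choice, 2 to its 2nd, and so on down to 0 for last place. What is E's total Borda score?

54

Borda scores:
  E: 4·3 + 9·2 + 12·2 + 11·0 + 0 = 54
  F: 4·0 + 9·1 + 12·0 + 11·1 + 3 = 23
  G: 4·2 + 9·0 + 12·3 + 11·2 + 2 = 68
  H: 4·1 + 9·3 + 12·1 + 11·3 + 1 = 77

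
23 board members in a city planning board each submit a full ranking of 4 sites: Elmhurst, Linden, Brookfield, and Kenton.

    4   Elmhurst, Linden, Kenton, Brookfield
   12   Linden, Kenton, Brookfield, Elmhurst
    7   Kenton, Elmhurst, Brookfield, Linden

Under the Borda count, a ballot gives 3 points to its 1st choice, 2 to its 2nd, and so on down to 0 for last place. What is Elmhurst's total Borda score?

Borda scores:
  Elmhurst: 4·3 + 12·0 + 7·2 = 26
  Linden: 4·2 + 12·3 + 7·0 = 44
  Brookfield: 4·0 + 12·1 + 7·1 = 19
  Kenton: 4·1 + 12·2 + 7·3 = 49

26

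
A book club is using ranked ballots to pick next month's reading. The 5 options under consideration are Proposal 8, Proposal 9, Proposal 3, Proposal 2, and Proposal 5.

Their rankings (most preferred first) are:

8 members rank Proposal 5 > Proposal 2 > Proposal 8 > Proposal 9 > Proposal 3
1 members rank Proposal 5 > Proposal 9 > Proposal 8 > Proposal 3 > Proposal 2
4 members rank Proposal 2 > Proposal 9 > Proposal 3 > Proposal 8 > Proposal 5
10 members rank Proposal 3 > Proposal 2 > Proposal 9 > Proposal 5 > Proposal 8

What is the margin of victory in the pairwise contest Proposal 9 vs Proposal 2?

Ballots ranking Proposal 9 above Proposal 2: 1.
Ballots ranking Proposal 2 above Proposal 9: 8+4+10 = 22.
Proposal 2 wins 22–1, a margin of 21.

21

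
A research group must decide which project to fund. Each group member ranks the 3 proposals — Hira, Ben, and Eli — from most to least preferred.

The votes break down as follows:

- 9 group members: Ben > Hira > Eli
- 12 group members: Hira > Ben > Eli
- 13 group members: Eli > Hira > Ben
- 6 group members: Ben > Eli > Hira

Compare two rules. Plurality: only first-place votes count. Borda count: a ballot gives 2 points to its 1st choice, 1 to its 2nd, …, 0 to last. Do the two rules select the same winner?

Plurality first-place counts: Hira 12, Ben 15, Eli 13 → Ben.
Borda totals: Hira 46, Ben 42, Eli 32 → Hira.
The two rules disagree: plurality picks Ben, Borda picks Hira.

No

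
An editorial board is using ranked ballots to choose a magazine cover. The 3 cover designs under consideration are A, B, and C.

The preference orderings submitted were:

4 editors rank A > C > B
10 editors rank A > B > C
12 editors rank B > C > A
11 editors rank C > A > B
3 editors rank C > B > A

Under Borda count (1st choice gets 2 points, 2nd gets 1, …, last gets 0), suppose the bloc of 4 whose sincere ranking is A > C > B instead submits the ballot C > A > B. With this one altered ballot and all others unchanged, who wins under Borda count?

C

Borda totals with the altered ballot: A 35, B 37, C 48.
The winner is unchanged: still C.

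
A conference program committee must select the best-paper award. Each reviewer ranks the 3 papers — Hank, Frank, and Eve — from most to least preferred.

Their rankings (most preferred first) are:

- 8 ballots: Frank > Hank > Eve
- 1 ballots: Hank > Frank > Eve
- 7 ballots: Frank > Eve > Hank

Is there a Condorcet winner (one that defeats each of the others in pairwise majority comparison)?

Yes

Head-to-head results (16 voters total):
Hank vs Frank: Frank wins 15–1.
Hank vs Eve: Hank wins 9–7.
Frank vs Eve: Frank wins 16–0.
Frank beats each rival — Hank (15–1), Eve (16–0) — so Frank is the Condorcet winner.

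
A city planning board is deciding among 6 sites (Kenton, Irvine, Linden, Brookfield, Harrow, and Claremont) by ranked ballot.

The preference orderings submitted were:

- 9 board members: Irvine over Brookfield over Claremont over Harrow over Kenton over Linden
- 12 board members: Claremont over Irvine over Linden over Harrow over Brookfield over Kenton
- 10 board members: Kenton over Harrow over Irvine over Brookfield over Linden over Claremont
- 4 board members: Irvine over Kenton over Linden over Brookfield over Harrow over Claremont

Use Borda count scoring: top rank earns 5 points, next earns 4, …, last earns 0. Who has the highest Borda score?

Borda scores:
  Kenton: 9·1 + 12·0 + 10·5 + 4·4 = 75
  Irvine: 9·5 + 12·4 + 10·3 + 4·5 = 143
  Linden: 9·0 + 12·3 + 10·1 + 4·3 = 58
  Brookfield: 9·4 + 12·1 + 10·2 + 4·2 = 76
  Harrow: 9·2 + 12·2 + 10·4 + 4·1 = 86
  Claremont: 9·3 + 12·5 + 10·0 + 4·0 = 87
Irvine has the highest total.

Irvine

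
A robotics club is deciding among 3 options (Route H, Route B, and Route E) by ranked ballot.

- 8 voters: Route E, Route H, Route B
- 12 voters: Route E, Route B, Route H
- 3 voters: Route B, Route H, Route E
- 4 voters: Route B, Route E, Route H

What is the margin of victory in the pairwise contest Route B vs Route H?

11

Ballots ranking Route B above Route H: 12+3+4 = 19.
Ballots ranking Route H above Route B: 8.
Route B wins 19–8, a margin of 11.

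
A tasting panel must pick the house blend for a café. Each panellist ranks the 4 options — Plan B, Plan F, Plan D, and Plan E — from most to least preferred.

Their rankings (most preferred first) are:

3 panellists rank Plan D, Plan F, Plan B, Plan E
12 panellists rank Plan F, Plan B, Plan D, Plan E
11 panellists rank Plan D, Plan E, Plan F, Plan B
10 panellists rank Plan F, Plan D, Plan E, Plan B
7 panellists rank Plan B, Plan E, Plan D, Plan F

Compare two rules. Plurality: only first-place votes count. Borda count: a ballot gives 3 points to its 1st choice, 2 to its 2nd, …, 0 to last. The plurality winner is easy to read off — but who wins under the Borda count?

Plurality first-place counts: Plan B 7, Plan F 22, Plan D 14, Plan E 0 → Plan F.
Borda totals: Plan B 48, Plan F 83, Plan D 81, Plan E 46 → Plan F.

Plan F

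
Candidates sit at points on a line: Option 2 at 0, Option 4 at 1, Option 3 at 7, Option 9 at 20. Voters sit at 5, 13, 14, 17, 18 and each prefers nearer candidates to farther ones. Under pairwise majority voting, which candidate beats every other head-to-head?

With single-peaked preferences on a line, the Condorcet winner is the candidate closest to the median voter.
The median voter (position 14) is closest to Option 9 at 20.
Check: Option 9 vs Option 4 — voters closer to Option 9: 4 of 5.

Option 9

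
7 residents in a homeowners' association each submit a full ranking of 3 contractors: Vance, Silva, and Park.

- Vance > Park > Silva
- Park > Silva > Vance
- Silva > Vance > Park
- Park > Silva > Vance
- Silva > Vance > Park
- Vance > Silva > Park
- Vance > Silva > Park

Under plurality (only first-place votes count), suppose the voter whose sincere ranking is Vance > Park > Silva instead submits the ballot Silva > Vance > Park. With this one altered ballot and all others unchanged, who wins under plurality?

Silva

First-place totals with the altered ballot: Vance 2, Silva 3, Park 2.
The switch changes the winner from Vance to Silva.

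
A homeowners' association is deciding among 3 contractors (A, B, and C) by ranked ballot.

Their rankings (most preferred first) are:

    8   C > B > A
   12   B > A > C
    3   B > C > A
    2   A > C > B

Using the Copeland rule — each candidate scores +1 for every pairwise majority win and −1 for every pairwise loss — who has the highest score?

Pairwise results:
  A vs B: B wins 23–2.
  A vs C: A wins 14–11.
  B vs C: B wins 15–10.
Copeland scores (wins − losses):
  A: 1 − 1 = 0
  B: 2 − 0 = 2
  C: 0 − 2 = -2
B has the best Copeland score.

B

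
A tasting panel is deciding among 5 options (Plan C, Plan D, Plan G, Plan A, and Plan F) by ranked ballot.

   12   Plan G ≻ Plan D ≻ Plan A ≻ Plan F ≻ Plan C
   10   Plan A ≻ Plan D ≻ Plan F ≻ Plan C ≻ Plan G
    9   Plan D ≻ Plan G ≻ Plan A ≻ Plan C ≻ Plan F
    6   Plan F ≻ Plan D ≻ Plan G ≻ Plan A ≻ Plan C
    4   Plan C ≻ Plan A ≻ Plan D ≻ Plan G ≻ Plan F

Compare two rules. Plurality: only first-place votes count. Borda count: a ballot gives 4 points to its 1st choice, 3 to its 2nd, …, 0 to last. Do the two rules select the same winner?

Plurality first-place counts: Plan C 4, Plan D 9, Plan G 12, Plan A 10, Plan F 6 → Plan G.
Borda totals: Plan C 35, Plan D 128, Plan G 91, Plan A 100, Plan F 56 → Plan D.
The two rules disagree: plurality picks Plan G, Borda picks Plan D.

No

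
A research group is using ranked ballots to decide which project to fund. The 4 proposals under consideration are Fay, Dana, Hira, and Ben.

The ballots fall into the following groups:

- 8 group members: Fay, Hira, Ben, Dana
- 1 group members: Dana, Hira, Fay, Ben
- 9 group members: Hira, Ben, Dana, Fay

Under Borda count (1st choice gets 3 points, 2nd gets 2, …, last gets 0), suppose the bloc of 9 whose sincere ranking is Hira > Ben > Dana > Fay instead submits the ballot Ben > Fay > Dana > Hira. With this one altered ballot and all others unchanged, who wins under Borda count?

Borda totals with the altered ballot: Fay 43, Dana 12, Hira 18, Ben 35.
The switch changes the winner from Hira to Fay.

Fay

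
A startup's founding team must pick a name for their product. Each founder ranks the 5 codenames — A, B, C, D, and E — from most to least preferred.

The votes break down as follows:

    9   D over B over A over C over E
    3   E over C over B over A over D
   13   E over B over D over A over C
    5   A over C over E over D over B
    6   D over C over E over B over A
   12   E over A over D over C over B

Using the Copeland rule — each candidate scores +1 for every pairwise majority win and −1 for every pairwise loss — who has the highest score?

E

Pairwise results:
  A vs B: B wins 31–17.
  A vs C: A wins 39–9.
  A vs D: D wins 28–20.
  A vs E: E wins 34–14.
  B vs C: C wins 26–22.
  B vs D: D wins 32–16.
  B vs E: E wins 39–9.
  C vs D: D wins 40–8.
  C vs E: E wins 28–20.
  D vs E: E wins 33–15.
Copeland scores (wins − losses):
  A: 1 − 3 = -2
  B: 1 − 3 = -2
  C: 1 − 3 = -2
  D: 3 − 1 = 2
  E: 4 − 0 = 4
E has the best Copeland score.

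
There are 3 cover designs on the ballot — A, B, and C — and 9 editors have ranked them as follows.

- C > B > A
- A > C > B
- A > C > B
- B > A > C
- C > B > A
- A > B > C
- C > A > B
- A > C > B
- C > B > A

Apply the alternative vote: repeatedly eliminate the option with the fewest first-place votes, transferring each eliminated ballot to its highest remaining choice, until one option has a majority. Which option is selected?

A

Round 1: A 4, C 4, B 1. B has the fewest and is eliminated.
Round 2: A 5, C 4. A has a majority.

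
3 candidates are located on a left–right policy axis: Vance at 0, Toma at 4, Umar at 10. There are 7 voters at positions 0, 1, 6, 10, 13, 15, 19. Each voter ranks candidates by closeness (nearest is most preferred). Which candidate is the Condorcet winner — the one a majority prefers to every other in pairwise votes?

Umar

With single-peaked preferences on a line, the Condorcet winner is the candidate closest to the median voter.
The median voter (position 10) is closest to Umar at 10.
Check: Umar vs Vance — voters closer to Umar: 5 of 7.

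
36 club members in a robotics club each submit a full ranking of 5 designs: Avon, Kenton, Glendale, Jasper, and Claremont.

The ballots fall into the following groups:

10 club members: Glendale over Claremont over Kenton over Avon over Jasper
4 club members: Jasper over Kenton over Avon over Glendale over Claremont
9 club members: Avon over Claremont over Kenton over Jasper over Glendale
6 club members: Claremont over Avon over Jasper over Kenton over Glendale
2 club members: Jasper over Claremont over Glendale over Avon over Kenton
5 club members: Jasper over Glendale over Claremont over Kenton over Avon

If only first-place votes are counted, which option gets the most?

First-place vote totals:
  Avon: 9
  Kenton: 0
  Glendale: 10
  Jasper: 11
  Claremont: 6
Jasper has the most first-place votes.

Jasper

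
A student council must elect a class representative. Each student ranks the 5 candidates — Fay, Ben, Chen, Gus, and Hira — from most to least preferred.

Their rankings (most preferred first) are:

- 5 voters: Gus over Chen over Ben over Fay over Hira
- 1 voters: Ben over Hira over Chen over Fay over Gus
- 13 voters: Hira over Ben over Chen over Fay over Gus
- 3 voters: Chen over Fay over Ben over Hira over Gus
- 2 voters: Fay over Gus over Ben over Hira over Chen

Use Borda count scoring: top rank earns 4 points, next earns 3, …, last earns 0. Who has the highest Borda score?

Ben

Borda scores:
  Fay: 5·1 + 1 + 13·1 + 3·3 + 2·4 = 36
  Ben: 5·2 + 4 + 13·3 + 3·2 + 2·2 = 63
  Chen: 5·3 + 2 + 13·2 + 3·4 + 2·0 = 55
  Gus: 5·4 + 0 + 13·0 + 3·0 + 2·3 = 26
  Hira: 5·0 + 3 + 13·4 + 3·1 + 2·1 = 60
Ben has the highest total.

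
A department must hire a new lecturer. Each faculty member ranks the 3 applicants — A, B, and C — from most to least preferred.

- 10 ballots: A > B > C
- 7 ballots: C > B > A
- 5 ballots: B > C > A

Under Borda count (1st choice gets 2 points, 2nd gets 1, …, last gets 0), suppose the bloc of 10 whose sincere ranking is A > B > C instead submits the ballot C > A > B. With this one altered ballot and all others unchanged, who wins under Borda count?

Borda totals with the altered ballot: A 10, B 17, C 39.
The switch changes the winner from B to C.

C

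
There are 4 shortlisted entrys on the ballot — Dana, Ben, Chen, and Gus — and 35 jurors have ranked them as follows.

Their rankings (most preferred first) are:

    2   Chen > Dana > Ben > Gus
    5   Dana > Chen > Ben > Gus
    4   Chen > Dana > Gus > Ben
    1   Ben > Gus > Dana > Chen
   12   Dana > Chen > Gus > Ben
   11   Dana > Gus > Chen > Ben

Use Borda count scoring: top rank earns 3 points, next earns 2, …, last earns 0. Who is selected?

Dana

Borda scores:
  Dana: 2·2 + 5·3 + 4·2 + 1 + 12·3 + 11·3 = 97
  Ben: 2·1 + 5·1 + 4·0 + 3 + 12·0 + 11·0 = 10
  Chen: 2·3 + 5·2 + 4·3 + 0 + 12·2 + 11·1 = 63
  Gus: 2·0 + 5·0 + 4·1 + 2 + 12·1 + 11·2 = 40
Dana has the highest total.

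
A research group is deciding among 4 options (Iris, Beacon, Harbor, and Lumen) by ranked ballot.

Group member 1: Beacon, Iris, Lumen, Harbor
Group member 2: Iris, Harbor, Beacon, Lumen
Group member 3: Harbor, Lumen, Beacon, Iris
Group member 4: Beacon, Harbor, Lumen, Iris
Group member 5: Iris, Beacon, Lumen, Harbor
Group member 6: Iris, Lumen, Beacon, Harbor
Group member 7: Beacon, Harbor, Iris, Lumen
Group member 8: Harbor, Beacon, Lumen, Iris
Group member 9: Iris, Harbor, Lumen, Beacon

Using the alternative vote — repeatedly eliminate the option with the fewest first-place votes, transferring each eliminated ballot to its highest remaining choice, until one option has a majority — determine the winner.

Beacon

Round 1: Iris 4, Beacon 3, Harbor 2, Lumen 0. Lumen has the fewest and is eliminated.
Round 2: Iris 4, Beacon 3, Harbor 2. Harbor has the fewest and is eliminated.
Round 3: Beacon 5, Iris 4. Beacon has a majority.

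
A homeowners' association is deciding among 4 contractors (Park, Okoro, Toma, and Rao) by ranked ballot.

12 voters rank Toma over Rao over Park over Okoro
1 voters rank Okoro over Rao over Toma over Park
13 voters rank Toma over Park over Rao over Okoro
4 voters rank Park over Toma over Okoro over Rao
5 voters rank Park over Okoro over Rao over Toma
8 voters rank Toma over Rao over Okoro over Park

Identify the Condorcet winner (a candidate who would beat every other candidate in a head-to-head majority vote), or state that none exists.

Head-to-head results (43 voters total):
Park vs Okoro: Park wins 34–9.
Park vs Toma: Toma wins 34–9.
Park vs Rao: Park wins 22–21.
Okoro vs Toma: Toma wins 37–6.
Okoro vs Rao: Rao wins 33–10.
Toma vs Rao: Toma wins 37–6.
Toma beats each rival — Park (34–9), Okoro (37–6), Rao (37–6) — so Toma is the Condorcet winner.

Toma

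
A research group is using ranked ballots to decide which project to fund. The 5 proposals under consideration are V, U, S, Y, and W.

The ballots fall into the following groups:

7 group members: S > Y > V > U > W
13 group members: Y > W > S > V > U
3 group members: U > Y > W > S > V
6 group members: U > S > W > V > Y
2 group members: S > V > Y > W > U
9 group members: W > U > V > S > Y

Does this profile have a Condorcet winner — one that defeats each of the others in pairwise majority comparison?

Head-to-head results (40 voters total):
V vs U: V wins 22–18.
V vs S: S wins 31–9.
V vs Y: Y wins 23–17.
V vs W: W wins 31–9.
U vs S: S wins 22–18.
U vs Y: Y wins 22–18.
U vs W: W wins 24–16.
S vs Y: S wins 24–16.
S vs W: W wins 25–15.
Y vs W: Y wins 25–15.
No candidate beats all others: S beats Y beats W beats S, a majority cycle.

No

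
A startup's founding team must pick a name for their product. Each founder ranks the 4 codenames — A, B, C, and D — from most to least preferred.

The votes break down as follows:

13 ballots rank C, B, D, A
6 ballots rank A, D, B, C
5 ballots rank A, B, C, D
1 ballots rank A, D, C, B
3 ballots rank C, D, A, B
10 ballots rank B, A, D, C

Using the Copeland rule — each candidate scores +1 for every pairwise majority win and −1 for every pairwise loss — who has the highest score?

Pairwise results:
  A vs B: B wins 23–15.
  A vs C: A wins 22–16.
  A vs D: A wins 22–16.
  B vs C: B wins 21–17.
  B vs D: B wins 28–10.
  C vs D: C wins 21–17.
Copeland scores (wins − losses):
  A: 2 − 1 = 1
  B: 3 − 0 = 3
  C: 1 − 2 = -1
  D: 0 − 3 = -3
B has the best Copeland score.

B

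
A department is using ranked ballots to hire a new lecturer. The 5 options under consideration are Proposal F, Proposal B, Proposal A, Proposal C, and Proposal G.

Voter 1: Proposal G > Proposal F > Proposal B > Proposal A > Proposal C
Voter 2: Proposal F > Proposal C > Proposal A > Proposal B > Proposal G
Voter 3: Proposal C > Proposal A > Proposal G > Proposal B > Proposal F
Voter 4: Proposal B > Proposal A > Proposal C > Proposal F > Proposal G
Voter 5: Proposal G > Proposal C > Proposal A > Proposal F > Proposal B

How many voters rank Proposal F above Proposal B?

3

Ballots ranking Proposal F above Proposal B: 3.
Ballots ranking Proposal B above Proposal F: 2.
So 3 of 5 voters prefer Proposal F to Proposal B.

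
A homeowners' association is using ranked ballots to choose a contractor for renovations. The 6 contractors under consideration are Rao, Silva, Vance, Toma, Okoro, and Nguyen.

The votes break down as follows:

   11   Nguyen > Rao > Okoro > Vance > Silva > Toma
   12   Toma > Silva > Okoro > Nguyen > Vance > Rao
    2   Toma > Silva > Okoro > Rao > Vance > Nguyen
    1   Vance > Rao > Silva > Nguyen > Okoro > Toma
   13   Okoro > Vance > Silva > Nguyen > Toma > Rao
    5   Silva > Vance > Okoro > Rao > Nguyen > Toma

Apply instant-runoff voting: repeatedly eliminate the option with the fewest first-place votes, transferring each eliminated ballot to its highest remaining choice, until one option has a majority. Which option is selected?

Okoro

Round 1: Toma 14, Okoro 13, Nguyen 11, Silva 5, Vance 1, Rao 0. Rao has the fewest and is eliminated.
Round 2: Toma 14, Okoro 13, Nguyen 11, Silva 5, Vance 1. Vance has the fewest and is eliminated.
Round 3: Toma 14, Okoro 13, Nguyen 11, Silva 6. Silva has the fewest and is eliminated.
Round 4: Okoro 18, Toma 14, Nguyen 12. Nguyen has the fewest and is eliminated.
Round 5: Okoro 30, Toma 14. Okoro has a majority.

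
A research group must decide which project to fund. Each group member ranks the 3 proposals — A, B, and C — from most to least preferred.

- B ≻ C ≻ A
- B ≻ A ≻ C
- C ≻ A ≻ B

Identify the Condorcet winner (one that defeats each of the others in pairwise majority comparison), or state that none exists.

B

Head-to-head results (3 voters total):
A vs B: B wins 2–1.
A vs C: C wins 2–1.
B vs C: B wins 2–1.
B beats each rival — A (2–1), C (2–1) — so B is the Condorcet winner.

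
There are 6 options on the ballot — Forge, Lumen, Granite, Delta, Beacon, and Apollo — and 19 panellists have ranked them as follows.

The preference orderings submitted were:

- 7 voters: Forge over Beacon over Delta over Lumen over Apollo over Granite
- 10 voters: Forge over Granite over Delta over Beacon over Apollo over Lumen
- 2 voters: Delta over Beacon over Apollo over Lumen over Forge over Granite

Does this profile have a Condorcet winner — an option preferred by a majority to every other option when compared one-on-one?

Head-to-head results (19 voters total):
Forge vs Lumen: Forge wins 17–2.
Forge vs Granite: Forge wins 19–0.
Forge vs Delta: Forge wins 17–2.
Forge vs Beacon: Forge wins 17–2.
Forge vs Apollo: Forge wins 17–2.
Lumen vs Granite: Granite wins 10–9.
Lumen vs Delta: Delta wins 19–0.
Lumen vs Beacon: Beacon wins 19–0.
Lumen vs Apollo: Apollo wins 12–7.
Granite vs Delta: Granite wins 10–9.
Granite vs Beacon: Granite wins 10–9.
Granite vs Apollo: Granite wins 10–9.
Delta vs Beacon: Delta wins 12–7.
Delta vs Apollo: Delta wins 19–0.
Beacon vs Apollo: Beacon wins 19–0.
Forge beats each rival — Lumen (17–2), Granite (19–0), Delta (17–2), Beacon (17–2), Apollo (17–2) — so Forge is the Condorcet winner.

Yes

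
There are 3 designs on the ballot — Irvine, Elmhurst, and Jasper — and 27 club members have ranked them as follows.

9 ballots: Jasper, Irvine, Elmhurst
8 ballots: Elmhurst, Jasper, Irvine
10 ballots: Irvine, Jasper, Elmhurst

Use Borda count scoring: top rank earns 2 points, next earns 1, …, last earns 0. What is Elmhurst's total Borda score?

16

Borda scores:
  Irvine: 9·1 + 8·0 + 10·2 = 29
  Elmhurst: 9·0 + 8·2 + 10·0 = 16
  Jasper: 9·2 + 8·1 + 10·1 = 36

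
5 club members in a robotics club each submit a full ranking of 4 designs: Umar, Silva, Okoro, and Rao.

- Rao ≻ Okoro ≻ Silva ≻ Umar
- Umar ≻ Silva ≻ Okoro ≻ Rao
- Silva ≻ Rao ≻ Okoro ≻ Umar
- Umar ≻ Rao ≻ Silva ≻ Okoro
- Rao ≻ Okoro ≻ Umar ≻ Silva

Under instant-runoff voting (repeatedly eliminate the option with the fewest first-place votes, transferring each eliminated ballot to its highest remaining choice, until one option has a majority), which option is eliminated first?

Okoro

Round 1: Umar 2, Rao 2, Silva 1, Okoro 0. Okoro has the fewest and is eliminated.
Round 2: Umar 2, Rao 2, Silva 1. Silva has the fewest and is eliminated.
Round 3: Rao 3, Umar 2. Rao has a majority.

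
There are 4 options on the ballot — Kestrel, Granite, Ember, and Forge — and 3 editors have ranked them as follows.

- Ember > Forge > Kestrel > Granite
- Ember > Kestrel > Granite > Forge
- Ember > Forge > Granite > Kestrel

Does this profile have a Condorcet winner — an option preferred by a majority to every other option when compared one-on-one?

Yes

Head-to-head results (3 voters total):
Kestrel vs Granite: Kestrel wins 2–1.
Kestrel vs Ember: Ember wins 3–0.
Kestrel vs Forge: Forge wins 2–1.
Granite vs Ember: Ember wins 3–0.
Granite vs Forge: Forge wins 2–1.
Ember vs Forge: Ember wins 3–0.
Ember beats each rival — Kestrel (3–0), Granite (3–0), Forge (3–0) — so Ember is the Condorcet winner.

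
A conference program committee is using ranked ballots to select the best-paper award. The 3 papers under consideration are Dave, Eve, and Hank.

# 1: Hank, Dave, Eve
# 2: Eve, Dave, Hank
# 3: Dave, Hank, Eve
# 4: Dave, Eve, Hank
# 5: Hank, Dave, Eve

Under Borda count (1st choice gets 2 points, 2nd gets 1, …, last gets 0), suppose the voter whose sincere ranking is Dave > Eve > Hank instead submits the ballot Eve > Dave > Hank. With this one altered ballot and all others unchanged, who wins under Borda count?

Dave

Borda totals with the altered ballot: Dave 6, Eve 4, Hank 5.
The winner is unchanged: still Dave.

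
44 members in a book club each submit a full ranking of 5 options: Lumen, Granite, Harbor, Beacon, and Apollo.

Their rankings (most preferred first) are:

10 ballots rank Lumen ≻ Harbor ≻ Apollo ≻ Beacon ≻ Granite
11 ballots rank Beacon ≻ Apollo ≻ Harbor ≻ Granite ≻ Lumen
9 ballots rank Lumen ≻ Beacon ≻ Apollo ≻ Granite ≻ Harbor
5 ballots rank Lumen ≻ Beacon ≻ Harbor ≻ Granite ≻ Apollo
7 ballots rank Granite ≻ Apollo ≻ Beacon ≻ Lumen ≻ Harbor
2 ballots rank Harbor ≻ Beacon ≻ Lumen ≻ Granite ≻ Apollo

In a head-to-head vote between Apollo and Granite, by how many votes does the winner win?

Ballots ranking Apollo above Granite: 10+11+9 = 30.
Ballots ranking Granite above Apollo: 5+7+2 = 14.
Apollo wins 30–14, a margin of 16.

16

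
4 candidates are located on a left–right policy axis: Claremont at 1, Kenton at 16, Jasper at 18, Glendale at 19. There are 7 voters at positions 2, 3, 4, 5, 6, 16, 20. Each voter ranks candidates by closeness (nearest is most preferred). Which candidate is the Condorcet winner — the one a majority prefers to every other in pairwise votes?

Claremont

With single-peaked preferences on a line, the Condorcet winner is the candidate closest to the median voter.
The median voter (position 5) is closest to Claremont at 1.
Check: Claremont vs Kenton — voters closer to Claremont: 5 of 7.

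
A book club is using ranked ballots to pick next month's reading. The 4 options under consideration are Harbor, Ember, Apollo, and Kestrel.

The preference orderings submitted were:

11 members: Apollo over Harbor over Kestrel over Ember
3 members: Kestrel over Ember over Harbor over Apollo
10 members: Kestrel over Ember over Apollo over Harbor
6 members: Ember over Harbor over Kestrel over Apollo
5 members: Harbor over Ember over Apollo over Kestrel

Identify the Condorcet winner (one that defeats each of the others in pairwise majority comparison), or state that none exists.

None — there is no Condorcet winner

Head-to-head results (35 voters total):
Harbor vs Ember: Ember wins 19–16.
Harbor vs Apollo: Apollo wins 21–14.
Harbor vs Kestrel: Harbor wins 22–13.
Ember vs Apollo: Ember wins 24–11.
Ember vs Kestrel: Kestrel wins 24–11.
Apollo vs Kestrel: Kestrel wins 19–16.
No candidate beats all others: Harbor beats Kestrel beats Ember beats Harbor, a majority cycle.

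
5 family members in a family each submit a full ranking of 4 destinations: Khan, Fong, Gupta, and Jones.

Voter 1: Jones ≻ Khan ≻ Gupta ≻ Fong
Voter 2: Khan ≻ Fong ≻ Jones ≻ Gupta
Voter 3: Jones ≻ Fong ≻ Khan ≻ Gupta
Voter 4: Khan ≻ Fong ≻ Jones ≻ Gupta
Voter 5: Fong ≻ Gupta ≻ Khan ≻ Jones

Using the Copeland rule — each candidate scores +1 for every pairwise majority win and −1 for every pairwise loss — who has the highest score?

Khan

Pairwise results:
  Khan vs Fong: Khan wins 3–2.
  Khan vs Gupta: Khan wins 4–1.
  Khan vs Jones: Khan wins 3–2.
  Fong vs Gupta: Fong wins 4–1.
  Fong vs Jones: Fong wins 3–2.
  Gupta vs Jones: Jones wins 4–1.
Copeland scores (wins − losses):
  Khan: 3 − 0 = 3
  Fong: 2 − 1 = 1
  Gupta: 0 − 3 = -3
  Jones: 1 − 2 = -1
Khan has the best Copeland score.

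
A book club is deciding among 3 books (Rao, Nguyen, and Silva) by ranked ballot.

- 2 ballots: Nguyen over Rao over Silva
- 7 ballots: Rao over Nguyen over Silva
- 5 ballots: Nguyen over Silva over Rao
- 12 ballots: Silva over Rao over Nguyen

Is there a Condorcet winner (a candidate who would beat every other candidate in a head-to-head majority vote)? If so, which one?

None — there is no Condorcet winner

Head-to-head results (26 voters total):
Rao vs Nguyen: Rao wins 19–7.
Rao vs Silva: Silva wins 17–9.
Nguyen vs Silva: Nguyen wins 14–12.
No candidate beats all others: Rao beats Nguyen beats Silva beats Rao, a majority cycle.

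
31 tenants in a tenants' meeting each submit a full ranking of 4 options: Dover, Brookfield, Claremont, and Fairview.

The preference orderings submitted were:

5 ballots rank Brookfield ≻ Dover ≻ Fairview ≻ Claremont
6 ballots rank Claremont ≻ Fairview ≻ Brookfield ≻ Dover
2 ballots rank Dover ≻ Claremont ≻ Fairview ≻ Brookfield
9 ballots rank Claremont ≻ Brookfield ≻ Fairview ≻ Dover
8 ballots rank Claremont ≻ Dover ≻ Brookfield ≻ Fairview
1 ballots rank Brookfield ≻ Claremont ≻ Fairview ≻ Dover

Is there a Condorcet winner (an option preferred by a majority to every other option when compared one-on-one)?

Head-to-head results (31 voters total):
Dover vs Brookfield: Brookfield wins 21–10.
Dover vs Claremont: Claremont wins 24–7.
Dover vs Fairview: Fairview wins 16–15.
Brookfield vs Claremont: Claremont wins 25–6.
Brookfield vs Fairview: Brookfield wins 23–8.
Claremont vs Fairview: Claremont wins 26–5.
Claremont beats each rival — Dover (24–7), Brookfield (25–6), Fairview (26–5) — so Claremont is the Condorcet winner.

Yes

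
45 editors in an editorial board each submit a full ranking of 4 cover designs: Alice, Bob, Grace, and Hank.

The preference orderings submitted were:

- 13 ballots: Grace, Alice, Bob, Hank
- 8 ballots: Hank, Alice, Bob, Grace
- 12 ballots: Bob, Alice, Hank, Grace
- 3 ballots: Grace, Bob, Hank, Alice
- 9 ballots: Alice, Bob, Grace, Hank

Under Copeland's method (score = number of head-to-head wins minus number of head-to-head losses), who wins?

Pairwise results:
  Alice vs Bob: Alice wins 30–15.
  Alice vs Grace: Alice wins 29–16.
  Alice vs Hank: Alice wins 34–11.
  Bob vs Grace: Bob wins 29–16.
  Bob vs Hank: Bob wins 37–8.
  Grace vs Hank: Grace wins 25–20.
Copeland scores (wins − losses):
  Alice: 3 − 0 = 3
  Bob: 2 − 1 = 1
  Grace: 1 − 2 = -1
  Hank: 0 − 3 = -3
Alice has the best Copeland score.

Alice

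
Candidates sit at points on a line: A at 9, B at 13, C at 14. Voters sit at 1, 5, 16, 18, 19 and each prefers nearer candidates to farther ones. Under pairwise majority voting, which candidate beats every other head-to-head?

With single-peaked preferences on a line, the Condorcet winner is the candidate closest to the median voter.
The median voter (position 16) is closest to C at 14.
Check: C vs A — voters closer to C: 3 of 5.

C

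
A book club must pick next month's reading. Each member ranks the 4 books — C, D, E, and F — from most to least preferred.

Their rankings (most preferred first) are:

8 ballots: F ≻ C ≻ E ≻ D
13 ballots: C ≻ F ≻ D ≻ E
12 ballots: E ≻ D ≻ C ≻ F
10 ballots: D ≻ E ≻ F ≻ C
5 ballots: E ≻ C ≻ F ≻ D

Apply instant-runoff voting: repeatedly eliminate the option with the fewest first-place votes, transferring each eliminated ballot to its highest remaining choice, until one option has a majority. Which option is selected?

Round 1: E 17, C 13, D 10, F 8. F has the fewest and is eliminated.
Round 2: C 21, E 17, D 10. D has the fewest and is eliminated.
Round 3: E 27, C 21. E has a majority.

E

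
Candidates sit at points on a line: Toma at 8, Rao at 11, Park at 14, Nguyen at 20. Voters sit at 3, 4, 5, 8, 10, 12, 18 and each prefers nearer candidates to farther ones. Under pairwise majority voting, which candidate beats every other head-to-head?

Toma

With single-peaked preferences on a line, the Condorcet winner is the candidate closest to the median voter.
The median voter (position 8) is closest to Toma at 8.
Check: Toma vs Rao — voters closer to Toma: 4 of 7.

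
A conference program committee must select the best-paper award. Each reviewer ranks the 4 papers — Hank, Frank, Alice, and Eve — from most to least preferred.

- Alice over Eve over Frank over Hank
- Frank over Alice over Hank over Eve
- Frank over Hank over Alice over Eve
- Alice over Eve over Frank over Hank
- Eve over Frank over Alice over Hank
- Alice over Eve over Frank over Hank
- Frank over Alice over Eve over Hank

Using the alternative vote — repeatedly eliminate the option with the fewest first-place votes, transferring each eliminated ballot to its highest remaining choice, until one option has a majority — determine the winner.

Round 1: Frank 3, Alice 3, Eve 1, Hank 0. Hank has the fewest and is eliminated.
Round 2: Frank 3, Alice 3, Eve 1. Eve has the fewest and is eliminated.
Round 3: Frank 4, Alice 3. Frank has a majority.

Frank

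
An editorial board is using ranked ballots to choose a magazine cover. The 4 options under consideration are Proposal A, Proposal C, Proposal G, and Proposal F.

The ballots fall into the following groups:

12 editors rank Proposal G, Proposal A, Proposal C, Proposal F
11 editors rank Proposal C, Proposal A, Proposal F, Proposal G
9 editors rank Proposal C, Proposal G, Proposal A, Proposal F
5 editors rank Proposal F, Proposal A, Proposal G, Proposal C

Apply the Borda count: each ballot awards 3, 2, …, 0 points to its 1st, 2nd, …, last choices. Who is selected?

Borda scores:
  Proposal A: 12·2 + 11·2 + 9·1 + 5·2 = 65
  Proposal C: 12·1 + 11·3 + 9·3 + 5·0 = 72
  Proposal G: 12·3 + 11·0 + 9·2 + 5·1 = 59
  Proposal F: 12·0 + 11·1 + 9·0 + 5·3 = 26
Proposal C has the highest total.

Proposal C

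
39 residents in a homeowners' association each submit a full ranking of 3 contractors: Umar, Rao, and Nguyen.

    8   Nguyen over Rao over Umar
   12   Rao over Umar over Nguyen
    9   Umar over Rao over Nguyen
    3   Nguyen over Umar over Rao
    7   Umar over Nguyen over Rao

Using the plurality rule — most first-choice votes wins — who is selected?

Umar

First-place vote totals:
  Umar: 16
  Rao: 12
  Nguyen: 11
Umar has the most first-place votes.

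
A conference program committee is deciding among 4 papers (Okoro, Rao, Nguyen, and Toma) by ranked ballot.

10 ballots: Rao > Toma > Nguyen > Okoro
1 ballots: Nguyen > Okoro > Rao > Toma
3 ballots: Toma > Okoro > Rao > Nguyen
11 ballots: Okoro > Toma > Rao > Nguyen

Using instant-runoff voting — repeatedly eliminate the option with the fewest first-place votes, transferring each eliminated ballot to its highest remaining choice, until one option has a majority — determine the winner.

Okoro

Round 1: Okoro 11, Rao 10, Toma 3, Nguyen 1. Nguyen has the fewest and is eliminated.
Round 2: Okoro 12, Rao 10, Toma 3. Toma has the fewest and is eliminated.
Round 3: Okoro 15, Rao 10. Okoro has a majority.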